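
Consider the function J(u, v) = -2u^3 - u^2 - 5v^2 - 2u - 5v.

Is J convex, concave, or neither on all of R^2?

neither

The term -2u^3 is cubic, so the Hessian is not constant.
∂²J/∂u² = -12u - 2, which takes both signs as u varies (negative for sufficiently large u). A diagonal entry of the Hessian changing sign means the Hessian is neither positive- nor negative-semidefinite on all of R^2.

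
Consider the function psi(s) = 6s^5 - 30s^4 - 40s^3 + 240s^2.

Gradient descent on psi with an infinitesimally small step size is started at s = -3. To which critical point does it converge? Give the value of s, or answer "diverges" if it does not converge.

psi'(s) = 30s(s - 4)(s - 2)(s + 2), so psi'(-3) = 3150.
Gradient descent moves in the -psi' direction, i.e. s is decreasing.
There is no critical point below s=-3, and psi' keeps the same sign, so the iterate runs off to −∞.

diverges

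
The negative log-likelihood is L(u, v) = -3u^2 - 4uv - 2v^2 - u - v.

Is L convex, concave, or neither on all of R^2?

L is quadratic, so its Hessian is the constant matrix H = [[-6, -4], [-4, -4]].
det(H) = 8, tr(H) = -10.
det(H) > 0 and tr(H) < 0, so H is negative definite everywhere: concave.

concave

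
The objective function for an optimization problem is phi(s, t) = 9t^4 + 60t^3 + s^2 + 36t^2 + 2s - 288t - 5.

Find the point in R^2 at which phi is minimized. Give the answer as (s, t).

(-1, 1)

phi(s,t) separates as P(s) + Q(t) − 5, so its minimum is min P + min Q − 5.
P'(s) = 2s + 2 vanishes at s ∈ {-1}; Q'(t) = 36(t - 1)(t + 2)(t + 4) vanishes at t ∈ {-4, -2, 1}.
Local minima of P (where P''>0): P(-1)=-1. Local minima of Q: Q(-4)=192, Q(1)=-183.
So the global minimum of phi is P(-1) + Q(1) − 5 = -1 − 183 − 5 = -189, attained at (-1, 1).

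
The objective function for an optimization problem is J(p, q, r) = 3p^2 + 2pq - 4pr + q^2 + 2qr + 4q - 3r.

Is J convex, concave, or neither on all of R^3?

neither

J is quadratic, so its Hessian is the constant matrix H = [[6, 2, -4], [2, 2, 2], [-4, 2, 0]].
Leading principal minors: 6, 8, -88.
Neither pattern holds ⇒ H is indefinite ⇒ neither convex nor concave.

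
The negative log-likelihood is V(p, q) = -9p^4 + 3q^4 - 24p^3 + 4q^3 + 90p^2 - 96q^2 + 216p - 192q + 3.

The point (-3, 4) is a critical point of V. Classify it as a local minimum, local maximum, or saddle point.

The mixed partial ∂²V/∂p∂q is 0, so the Hessian at any point is diag(V_pp, V_qq) = diag(36(-3p^2 - 4p + 5), 12(3q^2 + 2q - 16)).
At (-3, 4): H = diag(-360, 480).
The eigenvalues have opposite signs, so H is indefinite: a saddle point.

saddle point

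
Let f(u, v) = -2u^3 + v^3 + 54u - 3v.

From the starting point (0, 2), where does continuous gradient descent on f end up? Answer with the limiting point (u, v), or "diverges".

(-3, 1)

f is separable, so gradient descent decouples: u follows -∂f/∂u, v follows -∂f/∂v.
∂f/∂u = -6(u - 3)(u + 3); at u=0 this is 54, so u decreases.
∂f/∂v = 3(v - 1)(v + 1); at v=2 this is 9, so v decreases.
u converges to its nearest critical value -3 (a local min of the u-part); v converges to 1. The iterate converges to (-3, 1).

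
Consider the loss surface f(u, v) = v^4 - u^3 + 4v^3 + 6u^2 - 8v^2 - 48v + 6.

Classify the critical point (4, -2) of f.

local maximum

The mixed partial ∂²f/∂u∂v is 0, so the Hessian at any point is diag(f_uu, f_vv) = diag(6(-u + 2), 4(3v^2 + 6v - 4)).
At (4, -2): H = diag(-12, -16).
Both eigenvalues are negative, so H is negative definite: a local maximum.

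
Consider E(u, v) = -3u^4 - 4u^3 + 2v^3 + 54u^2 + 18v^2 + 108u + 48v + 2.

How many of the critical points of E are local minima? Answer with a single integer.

E separates as a function of u plus a function of v, so ∇E=0 decouples.
∂E/∂u = -12(u - 3)(u + 1)(u + 3) = 0 at u ∈ {-3, -1, 3}; ∂E/∂v = 6(v + 2)(v + 4) = 0 at v ∈ {-4, -2}.
The Hessian is diagonal: diag(E_uu, E_vv). Second derivatives: E_uu(-3)=-144, E_uu(-1)=96, E_uu(3)=-288; E_vv(-4)=-12, E_vv(-2)=12.
Local minima occur where both diagonal entries positive: (-1, -2). Count: 1.

1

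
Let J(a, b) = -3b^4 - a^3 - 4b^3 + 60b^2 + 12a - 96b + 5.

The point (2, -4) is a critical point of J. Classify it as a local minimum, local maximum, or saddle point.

The mixed partial ∂²J/∂a∂b is 0, so the Hessian at any point is diag(J_aa, J_bb) = diag(-6a, 12(-3b^2 - 2b + 10)).
At (2, -4): H = diag(-12, -360).
Both eigenvalues are negative, so H is negative definite: a local maximum.

local maximum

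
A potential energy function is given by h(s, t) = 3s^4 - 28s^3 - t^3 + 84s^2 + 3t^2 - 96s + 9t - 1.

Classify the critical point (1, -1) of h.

local minimum

The mixed partial ∂²h/∂s∂t is 0, so the Hessian at any point is diag(h_ss, h_tt) = diag(12(3s^2 - 14s + 14), 6(-t + 1)).
At (1, -1): H = diag(36, 12).
Both eigenvalues are positive, so H is positive definite: a local minimum.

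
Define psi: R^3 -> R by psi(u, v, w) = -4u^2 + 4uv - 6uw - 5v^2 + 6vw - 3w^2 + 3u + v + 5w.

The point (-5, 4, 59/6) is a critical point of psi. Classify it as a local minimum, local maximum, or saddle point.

local maximum

The Hessian is constant: H = [[-8, 4, -6], [4, -10, 6], [-6, 6, -6]].
Leading principal minors: Δ₁ = -8, Δ₂ = 64, Δ₃ = -24.
The minors alternate sign starting negative (−, +, −), so H is negative definite: a local maximum.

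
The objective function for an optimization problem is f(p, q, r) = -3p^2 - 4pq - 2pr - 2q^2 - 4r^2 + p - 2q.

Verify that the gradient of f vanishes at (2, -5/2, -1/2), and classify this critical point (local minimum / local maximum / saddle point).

local maximum

∇f = (-6p - 4q - 2r + 1, -4p - 4q - 2, -2p - 8r); substituting (2, -5/2, -1/2) gives ∇f = (0, 0, 0), so (2, -5/2, -1/2) is indeed a critical point.
The Hessian is constant: H = [[-6, -4, -2], [-4, -4, 0], [-2, 0, -8]].
Leading principal minors: Δ₁ = -6, Δ₂ = 8, Δ₃ = -48.
The minors alternate sign starting negative (−, +, −), so H is negative definite: a local maximum.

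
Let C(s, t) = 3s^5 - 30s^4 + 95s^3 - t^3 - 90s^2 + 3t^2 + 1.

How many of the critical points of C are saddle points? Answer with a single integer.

4

C separates as a function of s plus a function of t, so ∇C=0 decouples.
∂C/∂s = 15s(s - 4)(s - 3)(s - 1) = 0 at s ∈ {0, 1, 3, 4}; ∂C/∂t = -3t(t - 2) = 0 at t ∈ {0, 2}.
The Hessian is diagonal: diag(C_ss, C_tt). Second derivatives: C_ss(0)=-180, C_ss(1)=90, C_ss(3)=-90, C_ss(4)=180; C_tt(0)=6, C_tt(2)=-6.
Saddle points occur where the two diagonal entries have opposite signs: (0, 0), (1, 2), (3, 0), (4, 2). Count: 4.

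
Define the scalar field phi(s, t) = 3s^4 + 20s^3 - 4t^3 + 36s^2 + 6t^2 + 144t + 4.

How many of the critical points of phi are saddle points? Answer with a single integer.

phi separates as a function of s plus a function of t, so ∇phi=0 decouples.
∂phi/∂s = 12s(s + 2)(s + 3) = 0 at s ∈ {-3, -2, 0}; ∂phi/∂t = -12(t - 4)(t + 3) = 0 at t ∈ {-3, 4}.
The Hessian is diagonal: diag(phi_ss, phi_tt). Second derivatives: phi_ss(-3)=36, phi_ss(-2)=-24, phi_ss(0)=72; phi_tt(-3)=84, phi_tt(4)=-84.
Saddle points occur where the two diagonal entries have opposite signs: (-3, 4), (-2, -3), (0, 4). Count: 3.

3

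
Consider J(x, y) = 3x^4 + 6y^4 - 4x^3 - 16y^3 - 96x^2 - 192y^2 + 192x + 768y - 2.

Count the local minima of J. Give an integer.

J separates as a function of x plus a function of y, so ∇J=0 decouples.
∂J/∂x = 12(x - 4)(x - 1)(x + 4) = 0 at x ∈ {-4, 1, 4}; ∂J/∂y = 24(y - 4)(y - 2)(y + 4) = 0 at y ∈ {-4, 2, 4}.
The Hessian is diagonal: diag(J_xx, J_yy). Second derivatives: J_xx(-4)=480, J_xx(1)=-180, J_xx(4)=288; J_yy(-4)=1152, J_yy(2)=-288, J_yy(4)=384.
Local minima occur where both diagonal entries positive: (-4, -4), (-4, 4), (4, -4), (4, 4). Count: 4.

4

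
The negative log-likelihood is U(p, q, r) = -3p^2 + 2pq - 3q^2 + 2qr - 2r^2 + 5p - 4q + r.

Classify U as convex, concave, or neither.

U is quadratic, so its Hessian is the constant matrix H = [[-6, 2, 0], [2, -6, 2], [0, 2, -4]].
Leading principal minors: -6, 32, -104.
Signs alternate −, +, − ⇒ H ≺ 0 ⇒ concave.

concave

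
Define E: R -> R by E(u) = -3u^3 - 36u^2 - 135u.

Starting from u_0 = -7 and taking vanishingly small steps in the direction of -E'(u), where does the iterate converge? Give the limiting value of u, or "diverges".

E'(u) = -9(u + 3)(u + 5), so E'(-7) = -72.
Gradient descent moves in the -E' direction, i.e. u is increasing.
The nearest critical point in that direction is u = -5, where E'' = 18 > 0 (a local minimum). The iterate converges there.

-5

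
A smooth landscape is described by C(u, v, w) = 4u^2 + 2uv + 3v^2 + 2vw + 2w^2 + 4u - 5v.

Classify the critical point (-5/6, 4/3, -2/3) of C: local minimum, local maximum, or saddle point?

local minimum

The Hessian is constant: H = [[8, 2, 0], [2, 6, 2], [0, 2, 4]].
Leading principal minors: Δ₁ = 8, Δ₂ = 44, Δ₃ = 144.
All leading minors are positive, so H is positive definite: a local minimum.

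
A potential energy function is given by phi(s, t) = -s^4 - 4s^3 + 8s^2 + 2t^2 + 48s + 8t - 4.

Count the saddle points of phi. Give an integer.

2

phi separates as a function of s plus a function of t, so ∇phi=0 decouples.
∂phi/∂s = -4(s - 2)(s + 2)(s + 3) = 0 at s ∈ {-3, -2, 2}; ∂phi/∂t = 4(t + 2) = 0 at t ∈ {-2}.
The Hessian is diagonal: diag(phi_ss, phi_tt). Second derivatives: phi_ss(-3)=-20, phi_ss(-2)=16, phi_ss(2)=-80; phi_tt(-2)=4.
Saddle points occur where the two diagonal entries have opposite signs: (-3, -2), (2, -2). Count: 2.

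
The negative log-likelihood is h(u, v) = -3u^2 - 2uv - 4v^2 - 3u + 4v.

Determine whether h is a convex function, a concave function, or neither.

h is quadratic, so its Hessian is the constant matrix H = [[-6, -2], [-2, -8]].
det(H) = 44, tr(H) = -14.
det(H) > 0 and tr(H) < 0, so H is negative definite everywhere: concave.

concave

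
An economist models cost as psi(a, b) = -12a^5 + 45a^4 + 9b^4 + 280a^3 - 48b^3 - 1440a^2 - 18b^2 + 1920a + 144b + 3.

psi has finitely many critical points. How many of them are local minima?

4

psi separates as a function of a plus a function of b, so ∇psi=0 decouples.
∂psi/∂a = -60(a - 4)(a - 2)(a - 1)(a + 4) = 0 at a ∈ {-4, 1, 2, 4}; ∂psi/∂b = 36(b - 4)(b - 1)(b + 1) = 0 at b ∈ {-1, 1, 4}.
The Hessian is diagonal: diag(psi_aa, psi_bb). Second derivatives: psi_aa(-4)=14400, psi_aa(1)=-900, psi_aa(2)=720, psi_aa(4)=-2880; psi_bb(-1)=360, psi_bb(1)=-216, psi_bb(4)=540.
Local minima occur where both diagonal entries positive: (-4, -1), (-4, 4), (2, -1), (2, 4). Count: 4.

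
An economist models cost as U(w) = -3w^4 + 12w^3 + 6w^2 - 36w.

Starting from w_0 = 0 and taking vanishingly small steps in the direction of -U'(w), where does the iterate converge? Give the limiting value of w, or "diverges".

U'(w) = -12(w - 3)(w - 1)(w + 1), so U'(0) = -36.
Gradient descent moves in the -U' direction, i.e. w is increasing.
The nearest critical point in that direction is w = 1, where U'' = 48 > 0 (a local minimum). The iterate converges there.

1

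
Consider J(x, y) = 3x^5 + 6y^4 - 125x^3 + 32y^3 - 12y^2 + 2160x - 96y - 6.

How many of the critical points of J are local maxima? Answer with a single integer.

J separates as a function of x plus a function of y, so ∇J=0 decouples.
∂J/∂x = 15(x - 4)(x - 3)(x + 3)(x + 4) = 0 at x ∈ {-4, -3, 3, 4}; ∂J/∂y = 24(y - 1)(y + 1)(y + 4) = 0 at y ∈ {-4, -1, 1}.
The Hessian is diagonal: diag(J_xx, J_yy). Second derivatives: J_xx(-4)=-840, J_xx(-3)=630, J_xx(3)=-630, J_xx(4)=840; J_yy(-4)=360, J_yy(-1)=-144, J_yy(1)=240.
Local maxima occur where both diagonal entries negative: (-4, -1), (3, -1). Count: 2.

2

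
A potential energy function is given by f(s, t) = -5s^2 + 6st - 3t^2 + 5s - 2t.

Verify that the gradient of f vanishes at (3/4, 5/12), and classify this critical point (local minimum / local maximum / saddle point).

∇f = (-10s + 6t + 5, 6s - 6t - 2); substituting (3/4, 5/12) gives ∇f = (0, 0), so (3/4, 5/12) is indeed a critical point.
The Hessian of f is constant: H = [[-10, 6], [6, -6]].
det(H) = (-10)·(-6) − 6² = 24.
det(H) > 0 and tr(H) = -16 < 0, so H is negative definite and the point is a local maximum.

local maximum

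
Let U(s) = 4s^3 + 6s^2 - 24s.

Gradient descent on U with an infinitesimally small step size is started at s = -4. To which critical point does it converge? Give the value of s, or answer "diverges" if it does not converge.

diverges

U'(s) = 12(s - 1)(s + 2), so U'(-4) = 120.
Gradient descent moves in the -U' direction, i.e. s is decreasing.
There is no critical point below s=-4, and U' keeps the same sign, so the iterate runs off to −∞.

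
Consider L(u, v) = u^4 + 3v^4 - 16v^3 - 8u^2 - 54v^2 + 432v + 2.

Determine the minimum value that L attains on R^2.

-1121

L(u,v) separates as P(u) + Q(v) + 2, so its minimum is min P + min Q + 2.
P'(u) = 4u(u - 2)(u + 2) vanishes at u ∈ {-2, 0, 2}; Q'(v) = 12(v - 4)(v - 3)(v + 3) vanishes at v ∈ {-3, 3, 4}.
Local minima of P (where P''>0): P(-2)=-16, P(2)=-16. Local minima of Q: Q(-3)=-1107, Q(4)=608.
So the global minimum of L is P(-2) + Q(-3) + 2 = -16 − 1107 + 2 = -1121, attained at (-2, -3).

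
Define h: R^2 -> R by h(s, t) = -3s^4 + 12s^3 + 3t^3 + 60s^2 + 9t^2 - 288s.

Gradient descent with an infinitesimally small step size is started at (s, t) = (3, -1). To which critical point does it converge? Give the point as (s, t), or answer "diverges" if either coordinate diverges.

(2, 0)

h is separable, so gradient descent decouples: s follows -∂h/∂s, t follows -∂h/∂t.
∂h/∂s = -12(s - 4)(s - 2)(s + 3); at s=3 this is 72, so s decreases.
∂h/∂t = 9t(t + 2); at t=-1 this is -9, so t increases.
s converges to its nearest critical value 2 (a local min of the s-part); t converges to 0. The iterate converges to (2, 0).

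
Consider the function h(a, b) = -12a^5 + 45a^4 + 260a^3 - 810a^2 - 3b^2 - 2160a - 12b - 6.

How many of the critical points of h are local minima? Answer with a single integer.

0

h separates as a function of a plus a function of b, so ∇h=0 decouples.
∂h/∂a = -60(a - 4)(a - 3)(a + 1)(a + 3) = 0 at a ∈ {-3, -1, 3, 4}; ∂h/∂b = -6(b + 2) = 0 at b ∈ {-2}.
The Hessian is diagonal: diag(h_aa, h_bb). Second derivatives: h_aa(-3)=5040, h_aa(-1)=-2400, h_aa(3)=1440, h_aa(4)=-2100; h_bb(-2)=-6.
Local minima occur where both diagonal entries positive: none. Count: 0.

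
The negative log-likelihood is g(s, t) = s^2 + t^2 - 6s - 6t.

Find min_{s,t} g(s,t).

g(s,t) separates as P(s) + Q(t), so its minimum is min P + min Q.
P'(s) = 2s - 6 vanishes at s ∈ {3}; Q'(t) = 2(t - 3) vanishes at t ∈ {3}.
Local minima of P (where P''>0): P(3)=-9. Local minima of Q: Q(3)=-9.
So the global minimum of g is P(3) + Q(3) = -9 − 9 = -18, attained at (3, 3).

-18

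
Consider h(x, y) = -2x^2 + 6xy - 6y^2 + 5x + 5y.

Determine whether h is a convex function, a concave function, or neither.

h is quadratic, so its Hessian is the constant matrix H = [[-4, 6], [6, -12]].
det(H) = 12, tr(H) = -16.
det(H) > 0 and tr(H) < 0, so H is negative definite everywhere: concave.

concave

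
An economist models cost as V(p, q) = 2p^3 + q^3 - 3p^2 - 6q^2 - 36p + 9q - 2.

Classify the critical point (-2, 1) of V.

local maximum

The mixed partial ∂²V/∂p∂q is 0, so the Hessian at any point is diag(V_pp, V_qq) = diag(6(2p - 1), 6(q - 2)).
At (-2, 1): H = diag(-30, -6).
Both eigenvalues are negative, so H is negative definite: a local maximum.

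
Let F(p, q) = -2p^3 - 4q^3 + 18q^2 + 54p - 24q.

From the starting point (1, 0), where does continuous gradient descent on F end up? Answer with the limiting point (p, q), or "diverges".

F is separable, so gradient descent decouples: p follows -∂F/∂p, q follows -∂F/∂q.
∂F/∂p = -6(p - 3)(p + 3); at p=1 this is 48, so p decreases.
∂F/∂q = -12(q - 2)(q - 1); at q=0 this is -24, so q increases.
p converges to its nearest critical value -3 (a local min of the p-part); q converges to 1. The iterate converges to (-3, 1).

(-3, 1)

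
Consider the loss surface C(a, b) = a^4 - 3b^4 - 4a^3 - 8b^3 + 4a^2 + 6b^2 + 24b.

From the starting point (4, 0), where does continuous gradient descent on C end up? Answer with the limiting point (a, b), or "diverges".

C is separable, so gradient descent decouples: a follows -∂C/∂a, b follows -∂C/∂b.
∂C/∂a = 4a(a - 2)(a - 1); at a=4 this is 96, so a decreases.
∂C/∂b = -12(b - 1)(b + 1)(b + 2); at b=0 this is 24, so b decreases.
a converges to its nearest critical value 2 (a local min of the a-part); b converges to -1. The iterate converges to (2, -1).

(2, -1)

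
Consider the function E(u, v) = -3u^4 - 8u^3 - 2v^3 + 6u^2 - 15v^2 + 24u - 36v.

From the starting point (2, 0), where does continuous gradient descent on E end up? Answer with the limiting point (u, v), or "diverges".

diverges

E is separable, so gradient descent decouples: u follows -∂E/∂u, v follows -∂E/∂v.
∂E/∂u = -12(u - 1)(u + 1)(u + 2); at u=2 this is -144, so u increases.
∂E/∂v = -6(v + 2)(v + 3); at v=0 this is -36, so v increases.
The u-coordinate has no critical point in that direction and runs off to infinity.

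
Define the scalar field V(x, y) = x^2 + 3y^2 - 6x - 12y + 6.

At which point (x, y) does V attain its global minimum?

V(x,y) separates as P(x) + Q(y) + 6, so its minimum is min P + min Q + 6.
P'(x) = 2x - 6 vanishes at x ∈ {3}; Q'(y) = 6y - 12 vanishes at y ∈ {2}.
Local minima of P (where P''>0): P(3)=-9. Local minima of Q: Q(2)=-12.
So the global minimum of V is P(3) + Q(2) + 6 = -9 − 12 + 6 = -15, attained at (3, 2).

(3, 2)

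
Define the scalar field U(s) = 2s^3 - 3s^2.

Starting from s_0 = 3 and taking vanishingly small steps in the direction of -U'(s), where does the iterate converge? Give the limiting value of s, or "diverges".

1

U'(s) = 6s(s - 1), so U'(3) = 36.
Gradient descent moves in the -U' direction, i.e. s is decreasing.
The nearest critical point in that direction is s = 1, where U'' = 6 > 0 (a local minimum). The iterate converges there.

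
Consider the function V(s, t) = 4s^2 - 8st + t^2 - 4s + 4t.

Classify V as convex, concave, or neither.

V is quadratic, so its Hessian is the constant matrix H = [[8, -8], [-8, 2]].
det(H) = -48, tr(H) = 10.
det(H) < 0, so H is indefinite: neither convex nor concave.

neither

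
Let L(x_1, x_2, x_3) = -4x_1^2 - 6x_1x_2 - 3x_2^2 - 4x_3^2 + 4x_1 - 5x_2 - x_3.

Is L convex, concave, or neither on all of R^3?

concave

L is quadratic, so its Hessian is the constant matrix H = [[-8, -6, 0], [-6, -6, 0], [0, 0, -8]].
Leading principal minors: -8, 12, -96.
Signs alternate −, +, − ⇒ H ≺ 0 ⇒ concave.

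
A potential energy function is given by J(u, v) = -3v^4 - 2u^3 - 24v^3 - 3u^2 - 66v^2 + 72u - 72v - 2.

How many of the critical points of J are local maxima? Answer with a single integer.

J separates as a function of u plus a function of v, so ∇J=0 decouples.
∂J/∂u = -6(u - 3)(u + 4) = 0 at u ∈ {-4, 3}; ∂J/∂v = -12(v + 1)(v + 2)(v + 3) = 0 at v ∈ {-3, -2, -1}.
The Hessian is diagonal: diag(J_uu, J_vv). Second derivatives: J_uu(-4)=42, J_uu(3)=-42; J_vv(-3)=-24, J_vv(-2)=12, J_vv(-1)=-24.
Local maxima occur where both diagonal entries negative: (3, -3), (3, -1). Count: 2.

2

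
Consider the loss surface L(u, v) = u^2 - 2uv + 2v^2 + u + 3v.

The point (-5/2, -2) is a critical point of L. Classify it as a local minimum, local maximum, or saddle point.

local minimum

The Hessian of L is constant: H = [[2, -2], [-2, 4]].
det(H) = 2·4 − (-2)² = 4.
det(H) > 0 and tr(H) = 6 > 0, so H is positive definite and the point is a local minimum.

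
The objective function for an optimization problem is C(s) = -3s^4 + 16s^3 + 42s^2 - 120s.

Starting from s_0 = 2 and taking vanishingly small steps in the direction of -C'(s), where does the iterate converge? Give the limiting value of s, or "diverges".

C'(s) = -12(s - 5)(s - 1)(s + 2), so C'(2) = 144.
Gradient descent moves in the -C' direction, i.e. s is decreasing.
The nearest critical point in that direction is s = 1, where C'' = 144 > 0 (a local minimum). The iterate converges there.

1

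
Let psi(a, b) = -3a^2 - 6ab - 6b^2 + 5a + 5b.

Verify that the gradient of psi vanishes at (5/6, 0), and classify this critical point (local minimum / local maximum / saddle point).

local maximum

∇psi = (-6a - 6b + 5, -6a - 12b + 5); substituting (5/6, 0) gives ∇psi = (0, 0), so (5/6, 0) is indeed a critical point.
The Hessian of psi is constant: H = [[-6, -6], [-6, -12]].
det(H) = (-6)·(-12) − (-6)² = 36.
det(H) > 0 and tr(H) = -18 < 0, so H is negative definite and the point is a local maximum.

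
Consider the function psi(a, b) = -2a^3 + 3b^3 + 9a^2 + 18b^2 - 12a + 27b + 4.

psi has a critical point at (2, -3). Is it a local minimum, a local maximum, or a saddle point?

The mixed partial ∂²psi/∂a∂b is 0, so the Hessian at any point is diag(psi_aa, psi_bb) = diag(6(-2a + 3), 18(b + 2)).
At (2, -3): H = diag(-6, -18).
Both eigenvalues are negative, so H is negative definite: a local maximum.

local maximum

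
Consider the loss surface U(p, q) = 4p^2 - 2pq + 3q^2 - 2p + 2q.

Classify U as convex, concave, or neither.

U is quadratic, so its Hessian is the constant matrix H = [[8, -2], [-2, 6]].
det(H) = 44, tr(H) = 14.
det(H) > 0 and tr(H) > 0, so H is positive definite everywhere: convex.

convex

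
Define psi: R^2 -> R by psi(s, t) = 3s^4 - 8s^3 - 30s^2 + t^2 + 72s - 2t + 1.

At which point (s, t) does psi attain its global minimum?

psi(s,t) separates as P(s) + Q(t) + 1, so its minimum is min P + min Q + 1.
P'(s) = 12(s - 3)(s - 1)(s + 2) vanishes at s ∈ {-2, 1, 3}; Q'(t) = 2(t - 1) vanishes at t ∈ {1}.
Local minima of P (where P''>0): P(-2)=-152, P(3)=-27. Local minima of Q: Q(1)=-1.
So the global minimum of psi is P(-2) + Q(1) + 1 = -152 − 1 + 1 = -152, attained at (-2, 1).

(-2, 1)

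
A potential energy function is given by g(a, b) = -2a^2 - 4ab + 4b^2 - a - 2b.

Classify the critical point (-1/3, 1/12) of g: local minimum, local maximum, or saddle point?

The Hessian of g is constant: H = [[-4, -4], [-4, 8]].
det(H) = (-4)·8 − (-4)² = -48.
Since det(H) < 0, H is indefinite and the critical point is a saddle point.

saddle point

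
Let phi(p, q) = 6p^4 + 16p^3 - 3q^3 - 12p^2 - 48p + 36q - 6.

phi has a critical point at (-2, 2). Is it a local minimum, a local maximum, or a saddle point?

The mixed partial ∂²phi/∂p∂q is 0, so the Hessian at any point is diag(phi_pp, phi_qq) = diag(24(3p^2 + 4p - 1), -18q).
At (-2, 2): H = diag(72, -36).
The eigenvalues have opposite signs, so H is indefinite: a saddle point.

saddle point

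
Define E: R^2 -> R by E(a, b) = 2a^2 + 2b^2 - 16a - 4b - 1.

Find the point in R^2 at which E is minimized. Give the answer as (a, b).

E(a,b) separates as P(a) + Q(b) − 1, so its minimum is min P + min Q − 1.
P'(a) = 4a - 16 vanishes at a ∈ {4}; Q'(b) = 4b - 4 vanishes at b ∈ {1}.
Local minima of P (where P''>0): P(4)=-32. Local minima of Q: Q(1)=-2.
So the global minimum of E is P(4) + Q(1) − 1 = -32 − 2 − 1 = -35, attained at (4, 1).

(4, 1)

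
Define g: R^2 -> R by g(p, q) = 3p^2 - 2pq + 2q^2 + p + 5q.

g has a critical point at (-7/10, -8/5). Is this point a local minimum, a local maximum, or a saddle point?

local minimum

The Hessian of g is constant: H = [[6, -2], [-2, 4]].
det(H) = 6·4 − (-2)² = 20.
det(H) > 0 and tr(H) = 10 > 0, so H is positive definite and the point is a local minimum.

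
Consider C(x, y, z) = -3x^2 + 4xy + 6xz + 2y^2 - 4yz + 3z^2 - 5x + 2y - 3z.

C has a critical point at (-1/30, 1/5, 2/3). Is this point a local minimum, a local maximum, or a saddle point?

The Hessian is constant: H = [[-6, 4, 6], [4, 4, -4], [6, -4, 6]].
Leading principal minors: Δ₁ = -6, Δ₂ = -40, Δ₃ = -480.
The minors fit neither the all-positive nor the alternating-sign pattern, so H is indefinite: a saddle point.

saddle point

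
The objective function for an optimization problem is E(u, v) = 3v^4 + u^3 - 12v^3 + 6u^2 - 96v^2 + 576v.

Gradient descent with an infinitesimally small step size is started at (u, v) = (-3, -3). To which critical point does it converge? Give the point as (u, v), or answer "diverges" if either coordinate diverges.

E is separable, so gradient descent decouples: u follows -∂E/∂u, v follows -∂E/∂v.
∂E/∂u = 3u(u + 4); at u=-3 this is -9, so u increases.
∂E/∂v = 12(v - 4)(v - 3)(v + 4); at v=-3 this is 504, so v decreases.
u converges to its nearest critical value 0 (a local min of the u-part); v converges to -4. The iterate converges to (0, -4).

(0, -4)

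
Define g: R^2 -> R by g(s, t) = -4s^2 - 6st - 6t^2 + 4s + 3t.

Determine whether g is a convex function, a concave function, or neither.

concave

g is quadratic, so its Hessian is the constant matrix H = [[-8, -6], [-6, -12]].
det(H) = 60, tr(H) = -20.
det(H) > 0 and tr(H) < 0, so H is negative definite everywhere: concave.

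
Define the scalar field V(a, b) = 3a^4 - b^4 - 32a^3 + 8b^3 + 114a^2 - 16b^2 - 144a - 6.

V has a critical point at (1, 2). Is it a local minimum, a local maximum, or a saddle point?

The mixed partial ∂²V/∂a∂b is 0, so the Hessian at any point is diag(V_aa, V_bb) = diag(12(3a^2 - 16a + 19), 4(-3b^2 + 12b - 8)).
At (1, 2): H = diag(72, 16).
Both eigenvalues are positive, so H is positive definite: a local minimum.

local minimum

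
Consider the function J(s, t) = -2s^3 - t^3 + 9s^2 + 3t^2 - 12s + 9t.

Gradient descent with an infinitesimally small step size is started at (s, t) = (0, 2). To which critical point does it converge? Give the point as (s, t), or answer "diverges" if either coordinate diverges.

(1, -1)

J is separable, so gradient descent decouples: s follows -∂J/∂s, t follows -∂J/∂t.
∂J/∂s = -6(s - 2)(s - 1); at s=0 this is -12, so s increases.
∂J/∂t = -3(t - 3)(t + 1); at t=2 this is 9, so t decreases.
s converges to its nearest critical value 1 (a local min of the s-part); t converges to -1. The iterate converges to (1, -1).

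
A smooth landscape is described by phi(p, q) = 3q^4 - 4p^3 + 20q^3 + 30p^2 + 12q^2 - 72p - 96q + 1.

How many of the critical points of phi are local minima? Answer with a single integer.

phi separates as a function of p plus a function of q, so ∇phi=0 decouples.
∂phi/∂p = -12(p - 3)(p - 2) = 0 at p ∈ {2, 3}; ∂phi/∂q = 12(q - 1)(q + 2)(q + 4) = 0 at q ∈ {-4, -2, 1}.
The Hessian is diagonal: diag(phi_pp, phi_qq). Second derivatives: phi_pp(2)=12, phi_pp(3)=-12; phi_qq(-4)=120, phi_qq(-2)=-72, phi_qq(1)=180.
Local minima occur where both diagonal entries positive: (2, -4), (2, 1). Count: 2.

2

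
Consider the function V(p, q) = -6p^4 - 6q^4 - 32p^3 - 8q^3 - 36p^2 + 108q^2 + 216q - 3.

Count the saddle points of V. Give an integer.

4

V separates as a function of p plus a function of q, so ∇V=0 decouples.
∂V/∂p = -24p(p + 1)(p + 3) = 0 at p ∈ {-3, -1, 0}; ∂V/∂q = -24(q - 3)(q + 1)(q + 3) = 0 at q ∈ {-3, -1, 3}.
The Hessian is diagonal: diag(V_pp, V_qq). Second derivatives: V_pp(-3)=-144, V_pp(-1)=48, V_pp(0)=-72; V_qq(-3)=-288, V_qq(-1)=192, V_qq(3)=-576.
Saddle points occur where the two diagonal entries have opposite signs: (-3, -1), (-1, -3), (-1, 3), (0, -1). Count: 4.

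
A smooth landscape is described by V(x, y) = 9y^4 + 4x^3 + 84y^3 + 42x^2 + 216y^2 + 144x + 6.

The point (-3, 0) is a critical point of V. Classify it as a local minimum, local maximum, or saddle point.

local minimum

The mixed partial ∂²V/∂x∂y is 0, so the Hessian at any point is diag(V_xx, V_yy) = diag(12(2x + 7), 36(3y^2 + 14y + 12)).
At (-3, 0): H = diag(12, 432).
Both eigenvalues are positive, so H is positive definite: a local minimum.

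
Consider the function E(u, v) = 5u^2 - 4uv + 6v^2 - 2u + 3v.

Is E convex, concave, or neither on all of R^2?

convex

E is quadratic, so its Hessian is the constant matrix H = [[10, -4], [-4, 12]].
det(H) = 104, tr(H) = 22.
det(H) > 0 and tr(H) > 0, so H is positive definite everywhere: convex.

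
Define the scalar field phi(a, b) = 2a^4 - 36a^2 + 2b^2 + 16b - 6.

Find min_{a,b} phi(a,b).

phi(a,b) separates as P(a) + Q(b) − 6, so its minimum is min P + min Q − 6.
P'(a) = 8a(a - 3)(a + 3) vanishes at a ∈ {-3, 0, 3}; Q'(b) = 4b + 16 vanishes at b ∈ {-4}.
Local minima of P (where P''>0): P(-3)=-162, P(3)=-162. Local minima of Q: Q(-4)=-32.
So the global minimum of phi is P(-3) + Q(-4) − 6 = -162 − 32 − 6 = -200, attained at (-3, -4).

-200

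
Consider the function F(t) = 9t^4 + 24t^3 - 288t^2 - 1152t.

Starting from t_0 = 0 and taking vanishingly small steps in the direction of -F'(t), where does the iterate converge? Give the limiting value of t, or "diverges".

4

F'(t) = 36(t - 4)(t + 2)(t + 4), so F'(0) = -1152.
Gradient descent moves in the -F' direction, i.e. t is increasing.
The nearest critical point in that direction is t = 4, where F'' = 1728 > 0 (a local minimum). The iterate converges there.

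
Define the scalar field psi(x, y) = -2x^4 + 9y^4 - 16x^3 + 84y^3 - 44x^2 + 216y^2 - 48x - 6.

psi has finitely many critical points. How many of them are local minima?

psi separates as a function of x plus a function of y, so ∇psi=0 decouples.
∂psi/∂x = -8(x + 1)(x + 2)(x + 3) = 0 at x ∈ {-3, -2, -1}; ∂psi/∂y = 36y(y + 3)(y + 4) = 0 at y ∈ {-4, -3, 0}.
The Hessian is diagonal: diag(psi_xx, psi_yy). Second derivatives: psi_xx(-3)=-16, psi_xx(-2)=8, psi_xx(-1)=-16; psi_yy(-4)=144, psi_yy(-3)=-108, psi_yy(0)=432.
Local minima occur where both diagonal entries positive: (-2, -4), (-2, 0). Count: 2.

2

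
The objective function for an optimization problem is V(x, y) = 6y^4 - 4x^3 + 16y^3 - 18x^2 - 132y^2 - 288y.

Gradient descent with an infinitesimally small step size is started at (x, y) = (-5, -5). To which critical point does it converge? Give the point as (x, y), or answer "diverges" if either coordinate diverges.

V is separable, so gradient descent decouples: x follows -∂V/∂x, y follows -∂V/∂y.
∂V/∂x = -12x(x + 3); at x=-5 this is -120, so x increases.
∂V/∂y = 24(y - 3)(y + 1)(y + 4); at y=-5 this is -768, so y increases.
x converges to its nearest critical value -3 (a local min of the x-part); y converges to -4. The iterate converges to (-3, -4).

(-3, -4)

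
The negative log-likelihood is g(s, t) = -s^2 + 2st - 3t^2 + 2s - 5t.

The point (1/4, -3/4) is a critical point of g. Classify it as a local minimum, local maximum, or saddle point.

The Hessian of g is constant: H = [[-2, 2], [2, -6]].
det(H) = (-2)·(-6) − 2² = 8.
det(H) > 0 and tr(H) = -8 < 0, so H is negative definite and the point is a local maximum.

local maximum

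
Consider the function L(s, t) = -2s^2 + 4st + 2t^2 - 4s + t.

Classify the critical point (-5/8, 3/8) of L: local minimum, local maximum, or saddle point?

saddle point

The Hessian of L is constant: H = [[-4, 4], [4, 4]].
det(H) = (-4)·4 − 4² = -32.
Since det(H) < 0, H is indefinite and the critical point is a saddle point.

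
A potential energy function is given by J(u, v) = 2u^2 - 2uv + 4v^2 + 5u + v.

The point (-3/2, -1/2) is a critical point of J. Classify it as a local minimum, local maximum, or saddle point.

The Hessian of J is constant: H = [[4, -2], [-2, 8]].
det(H) = 4·8 − (-2)² = 28.
det(H) > 0 and tr(H) = 12 > 0, so H is positive definite and the point is a local minimum.

local minimum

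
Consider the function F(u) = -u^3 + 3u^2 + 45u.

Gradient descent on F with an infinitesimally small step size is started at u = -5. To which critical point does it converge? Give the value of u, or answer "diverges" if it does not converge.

-3

F'(u) = -3(u - 5)(u + 3), so F'(-5) = -60.
Gradient descent moves in the -F' direction, i.e. u is increasing.
The nearest critical point in that direction is u = -3, where F'' = 24 > 0 (a local minimum). The iterate converges there.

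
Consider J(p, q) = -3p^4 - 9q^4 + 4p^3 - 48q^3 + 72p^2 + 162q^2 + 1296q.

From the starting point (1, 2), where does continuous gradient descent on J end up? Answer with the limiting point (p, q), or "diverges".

J is separable, so gradient descent decouples: p follows -∂J/∂p, q follows -∂J/∂q.
∂J/∂p = -12p(p - 4)(p + 3); at p=1 this is 144, so p decreases.
∂J/∂q = -36(q - 3)(q + 3)(q + 4); at q=2 this is 1080, so q decreases.
p converges to its nearest critical value 0 (a local min of the p-part); q converges to -3. The iterate converges to (0, -3).

(0, -3)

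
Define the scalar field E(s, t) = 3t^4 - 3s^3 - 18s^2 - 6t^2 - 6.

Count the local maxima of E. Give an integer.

1

E separates as a function of s plus a function of t, so ∇E=0 decouples.
∂E/∂s = -9s(s + 4) = 0 at s ∈ {-4, 0}; ∂E/∂t = 12t(t - 1)(t + 1) = 0 at t ∈ {-1, 0, 1}.
The Hessian is diagonal: diag(E_ss, E_tt). Second derivatives: E_ss(-4)=36, E_ss(0)=-36; E_tt(-1)=24, E_tt(0)=-12, E_tt(1)=24.
Local maxima occur where both diagonal entries negative: (0, 0). Count: 1.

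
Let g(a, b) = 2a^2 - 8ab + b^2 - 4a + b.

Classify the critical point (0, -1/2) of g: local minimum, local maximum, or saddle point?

saddle point

The Hessian of g is constant: H = [[4, -8], [-8, 2]].
det(H) = 4·2 − (-8)² = -56.
Since det(H) < 0, H is indefinite and the critical point is a saddle point.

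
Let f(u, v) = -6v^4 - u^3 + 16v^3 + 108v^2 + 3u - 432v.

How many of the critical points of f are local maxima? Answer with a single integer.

2

f separates as a function of u plus a function of v, so ∇f=0 decouples.
∂f/∂u = -3(u - 1)(u + 1) = 0 at u ∈ {-1, 1}; ∂f/∂v = -24(v - 3)(v - 2)(v + 3) = 0 at v ∈ {-3, 2, 3}.
The Hessian is diagonal: diag(f_uu, f_vv). Second derivatives: f_uu(-1)=6, f_uu(1)=-6; f_vv(-3)=-720, f_vv(2)=120, f_vv(3)=-144.
Local maxima occur where both diagonal entries negative: (1, -3), (1, 3). Count: 2.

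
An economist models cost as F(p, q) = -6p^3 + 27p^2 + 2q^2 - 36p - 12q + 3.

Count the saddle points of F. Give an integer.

1

F separates as a function of p plus a function of q, so ∇F=0 decouples.
∂F/∂p = -18(p - 2)(p - 1) = 0 at p ∈ {1, 2}; ∂F/∂q = 4(q - 3) = 0 at q ∈ {3}.
The Hessian is diagonal: diag(F_pp, F_qq). Second derivatives: F_pp(1)=18, F_pp(2)=-18; F_qq(3)=4.
Saddle points occur where the two diagonal entries have opposite signs: (2, 3). Count: 1.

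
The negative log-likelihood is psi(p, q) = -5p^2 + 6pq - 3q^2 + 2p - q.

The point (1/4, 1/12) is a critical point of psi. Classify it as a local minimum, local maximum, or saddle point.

local maximum

The Hessian of psi is constant: H = [[-10, 6], [6, -6]].
det(H) = (-10)·(-6) − 6² = 24.
det(H) > 0 and tr(H) = -16 < 0, so H is negative definite and the point is a local maximum.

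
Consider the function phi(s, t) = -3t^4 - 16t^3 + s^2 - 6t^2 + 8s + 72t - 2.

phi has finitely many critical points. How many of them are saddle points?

2

phi separates as a function of s plus a function of t, so ∇phi=0 decouples.
∂phi/∂s = 2(s + 4) = 0 at s ∈ {-4}; ∂phi/∂t = -12(t - 1)(t + 2)(t + 3) = 0 at t ∈ {-3, -2, 1}.
The Hessian is diagonal: diag(phi_ss, phi_tt). Second derivatives: phi_ss(-4)=2; phi_tt(-3)=-48, phi_tt(-2)=36, phi_tt(1)=-144.
Saddle points occur where the two diagonal entries have opposite signs: (-4, -3), (-4, 1). Count: 2.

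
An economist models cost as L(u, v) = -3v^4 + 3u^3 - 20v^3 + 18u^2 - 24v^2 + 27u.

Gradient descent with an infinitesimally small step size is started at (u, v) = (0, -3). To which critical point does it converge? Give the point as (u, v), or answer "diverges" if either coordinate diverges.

L is separable, so gradient descent decouples: u follows -∂L/∂u, v follows -∂L/∂v.
∂L/∂u = 9(u + 1)(u + 3); at u=0 this is 27, so u decreases.
∂L/∂v = -12v(v + 1)(v + 4); at v=-3 this is -72, so v increases.
u converges to its nearest critical value -1 (a local min of the u-part); v converges to -1. The iterate converges to (-1, -1).

(-1, -1)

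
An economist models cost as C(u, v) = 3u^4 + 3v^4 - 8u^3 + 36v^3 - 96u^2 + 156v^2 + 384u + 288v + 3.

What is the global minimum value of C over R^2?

-1981

C(u,v) separates as P(u) + Q(v) + 3, so its minimum is min P + min Q + 3.
P'(u) = 12(u - 4)(u - 2)(u + 4) vanishes at u ∈ {-4, 2, 4}; Q'(v) = 12(v + 2)(v + 3)(v + 4) vanishes at v ∈ {-4, -3, -2}.
Local minima of P (where P''>0): P(-4)=-1792, P(4)=256. Local minima of Q: Q(-4)=-192, Q(-2)=-192.
So the global minimum of C is P(-4) + Q(-4) + 3 = -1792 − 192 + 3 = -1981, attained at (-4, -4).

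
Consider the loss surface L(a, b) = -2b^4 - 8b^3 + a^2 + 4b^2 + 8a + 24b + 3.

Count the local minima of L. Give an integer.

L separates as a function of a plus a function of b, so ∇L=0 decouples.
∂L/∂a = 2(a + 4) = 0 at a ∈ {-4}; ∂L/∂b = -8(b - 1)(b + 1)(b + 3) = 0 at b ∈ {-3, -1, 1}.
The Hessian is diagonal: diag(L_aa, L_bb). Second derivatives: L_aa(-4)=2; L_bb(-3)=-64, L_bb(-1)=32, L_bb(1)=-64.
Local minima occur where both diagonal entries positive: (-4, -1). Count: 1.

1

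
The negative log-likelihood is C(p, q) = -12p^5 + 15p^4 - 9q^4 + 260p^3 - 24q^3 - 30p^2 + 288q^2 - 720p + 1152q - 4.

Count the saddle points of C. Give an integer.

C separates as a function of p plus a function of q, so ∇C=0 decouples.
∂C/∂p = -60(p - 4)(p - 1)(p + 1)(p + 3) = 0 at p ∈ {-3, -1, 1, 4}; ∂C/∂q = -36(q - 4)(q + 2)(q + 4) = 0 at q ∈ {-4, -2, 4}.
The Hessian is diagonal: diag(C_pp, C_qq). Second derivatives: C_pp(-3)=3360, C_pp(-1)=-1200, C_pp(1)=1440, C_pp(4)=-6300; C_qq(-4)=-576, C_qq(-2)=432, C_qq(4)=-1728.
Saddle points occur where the two diagonal entries have opposite signs: (-3, -4), (-3, 4), (-1, -2), (1, -4), (1, 4), (4, -2). Count: 6.

6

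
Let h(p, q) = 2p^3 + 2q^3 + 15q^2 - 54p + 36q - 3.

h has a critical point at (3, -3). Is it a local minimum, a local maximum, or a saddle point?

saddle point

The mixed partial ∂²h/∂p∂q is 0, so the Hessian at any point is diag(h_pp, h_qq) = diag(12p, 6(2q + 5)).
At (3, -3): H = diag(36, -6).
The eigenvalues have opposite signs, so H is indefinite: a saddle point.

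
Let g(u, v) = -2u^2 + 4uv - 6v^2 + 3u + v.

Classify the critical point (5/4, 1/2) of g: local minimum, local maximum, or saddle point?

local maximum

The Hessian of g is constant: H = [[-4, 4], [4, -12]].
det(H) = (-4)·(-12) − 4² = 32.
det(H) > 0 and tr(H) = -16 < 0, so H is negative definite and the point is a local maximum.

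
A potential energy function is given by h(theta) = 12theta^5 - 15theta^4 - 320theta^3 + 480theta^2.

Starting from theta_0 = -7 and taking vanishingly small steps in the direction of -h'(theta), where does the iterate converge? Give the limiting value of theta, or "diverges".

h'(theta) = 60theta(theta - 4)(theta - 1)(theta + 4), so h'(-7) = 110880.
Gradient descent moves in the -h' direction, i.e. theta is decreasing.
There is no critical point below theta=-7, and h' keeps the same sign, so the iterate runs off to −∞.

diverges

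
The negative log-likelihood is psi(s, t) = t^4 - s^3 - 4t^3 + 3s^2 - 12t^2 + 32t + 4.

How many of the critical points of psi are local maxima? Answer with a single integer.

psi separates as a function of s plus a function of t, so ∇psi=0 decouples.
∂psi/∂s = -3s(s - 2) = 0 at s ∈ {0, 2}; ∂psi/∂t = 4(t - 4)(t - 1)(t + 2) = 0 at t ∈ {-2, 1, 4}.
The Hessian is diagonal: diag(psi_ss, psi_tt). Second derivatives: psi_ss(0)=6, psi_ss(2)=-6; psi_tt(-2)=72, psi_tt(1)=-36, psi_tt(4)=72.
Local maxima occur where both diagonal entries negative: (2, 1). Count: 1.

1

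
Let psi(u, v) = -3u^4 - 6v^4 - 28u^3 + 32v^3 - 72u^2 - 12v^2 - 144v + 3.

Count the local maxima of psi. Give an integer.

psi separates as a function of u plus a function of v, so ∇psi=0 decouples.
∂psi/∂u = -12u(u + 3)(u + 4) = 0 at u ∈ {-4, -3, 0}; ∂psi/∂v = -24(v - 3)(v - 2)(v + 1) = 0 at v ∈ {-1, 2, 3}.
The Hessian is diagonal: diag(psi_uu, psi_vv). Second derivatives: psi_uu(-4)=-48, psi_uu(-3)=36, psi_uu(0)=-144; psi_vv(-1)=-288, psi_vv(2)=72, psi_vv(3)=-96.
Local maxima occur where both diagonal entries negative: (-4, -1), (-4, 3), (0, -1), (0, 3). Count: 4.

4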